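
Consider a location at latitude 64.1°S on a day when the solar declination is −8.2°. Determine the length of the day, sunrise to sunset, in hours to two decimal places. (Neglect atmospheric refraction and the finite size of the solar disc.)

The sunset hour angle satisfies cos H_s = −tan φ tan δ = -0.2968, giving H_s = 107.27°.
Day length = 2 H_s / 15° h⁻¹ = 214.54° / 15 = 14.303 h.

14.30 hours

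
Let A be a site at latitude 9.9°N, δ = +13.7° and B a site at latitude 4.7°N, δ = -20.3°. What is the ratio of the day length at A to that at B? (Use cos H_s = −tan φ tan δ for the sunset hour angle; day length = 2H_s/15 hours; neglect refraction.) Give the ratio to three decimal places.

1.047

A: H_s = arccos(−tan 9.9° · tan 13.7°) = 92.44°, so 2H_s/15 = 12.3253 h.
B: H_s = arccos(−tan 4.7° · tan -20.3°) = 88.26°, so 2H_s/15 = 11.7680 h.
Ratio A/B = 12.3253 / 11.7680 = 1.0474.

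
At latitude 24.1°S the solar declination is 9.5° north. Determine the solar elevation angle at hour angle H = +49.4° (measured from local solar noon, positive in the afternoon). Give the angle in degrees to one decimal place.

31.2°

cos θ_z = sin φ sin δ + cos φ cos δ cos H = (-0.4083)(0.1650) + (0.9128)(0.9863)(0.6508) = 0.5185.
θ_z = arccos(0.5185) = 58.77°, so the elevation is 90° − 58.77° = 31.23°.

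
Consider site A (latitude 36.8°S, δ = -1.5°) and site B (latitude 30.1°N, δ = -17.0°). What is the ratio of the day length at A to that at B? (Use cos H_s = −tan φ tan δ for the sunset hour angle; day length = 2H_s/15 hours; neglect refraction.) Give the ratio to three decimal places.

A: H_s = arccos(−tan -36.8° · tan -1.5°) = 91.12°, so 2H_s/15 = 12.1493 h.
B: H_s = arccos(−tan 30.1° · tan -17.0°) = 79.79°, so 2H_s/15 = 10.6387 h.
Ratio A/B = 12.1493 / 10.6387 = 1.1420.

1.142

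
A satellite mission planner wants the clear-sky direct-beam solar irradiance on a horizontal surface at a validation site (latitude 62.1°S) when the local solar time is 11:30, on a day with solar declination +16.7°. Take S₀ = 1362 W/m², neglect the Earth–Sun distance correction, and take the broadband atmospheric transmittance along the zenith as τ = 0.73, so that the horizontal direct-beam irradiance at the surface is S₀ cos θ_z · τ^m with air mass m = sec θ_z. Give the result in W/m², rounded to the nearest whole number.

50 W/m²

Hour angle H = 15° × (11.5 − 12) = -7.50°.
With φ = -62.1°, δ = 16.7°, H = -7.50°: sin φ sin δ = -0.2540, cos φ cos δ cos H = 0.4444, so cos θ_z = 0.1904.
Air mass m = 1/cos θ_z = 1/0.1904 = 5.252; τ^m = 0.73^5.252 = 0.1915.
Surface direct beam = 1362 × 0.1904 × 0.1915 = 49.66 W/m².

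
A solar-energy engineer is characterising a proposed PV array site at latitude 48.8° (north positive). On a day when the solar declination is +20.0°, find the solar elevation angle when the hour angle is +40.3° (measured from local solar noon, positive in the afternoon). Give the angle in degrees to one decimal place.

cos θ_z = sin(48.8°) sin(20.0°) + cos(48.8°) cos(20.0°) cos(40.30°) = 0.2573 + 0.4721 = 0.7294.
θ_z = arccos(0.7294) = 43.16°, so the elevation is 90° − 43.16° = 46.84°.

46.8°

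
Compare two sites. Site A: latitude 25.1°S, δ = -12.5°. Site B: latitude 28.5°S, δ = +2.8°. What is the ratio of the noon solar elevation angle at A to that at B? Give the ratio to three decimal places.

A: 90° − |-25.1 − (-12.5)| = 77.40°.
B: 90° − |-28.5 − (2.8)| = 58.70°.
Ratio A/B = 77.4000 / 58.7000 = 1.3186.

1.319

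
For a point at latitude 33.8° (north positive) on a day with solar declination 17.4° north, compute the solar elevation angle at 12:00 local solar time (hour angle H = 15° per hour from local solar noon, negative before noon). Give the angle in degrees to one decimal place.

Hour angle H = 15° × (12 − 12) = 0.00°.
cos θ_z = sin(33.8°) sin(17.4°) + cos(33.8°) cos(17.4°) cos(0.00°) = 0.1664 + 0.7930 = 0.9594.
θ_z = arccos(0.9594) = 16.38°, so the elevation is 90° − 16.38° = 73.62°.

73.6°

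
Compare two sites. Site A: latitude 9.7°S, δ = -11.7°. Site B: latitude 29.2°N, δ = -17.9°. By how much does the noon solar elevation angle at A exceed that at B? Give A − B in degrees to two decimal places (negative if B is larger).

+45.10°

A: 90° − |-9.7 − (-11.7)| = 88.00°.
B: 90° − |29.2 − (-17.9)| = 42.90°.
A − B = 88.00 − 42.90 = 45.10°.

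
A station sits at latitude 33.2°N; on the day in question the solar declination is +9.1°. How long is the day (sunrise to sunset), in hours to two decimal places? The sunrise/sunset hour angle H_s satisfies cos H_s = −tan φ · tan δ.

cos H_s = −tan(33.2°) · tan(9.1°) = -0.1048, so H_s = arccos(-0.1048) = 96.02°.
Day length = 2 H_s / 15° h⁻¹ = 192.04° / 15 = 12.803 h.

12.80 hours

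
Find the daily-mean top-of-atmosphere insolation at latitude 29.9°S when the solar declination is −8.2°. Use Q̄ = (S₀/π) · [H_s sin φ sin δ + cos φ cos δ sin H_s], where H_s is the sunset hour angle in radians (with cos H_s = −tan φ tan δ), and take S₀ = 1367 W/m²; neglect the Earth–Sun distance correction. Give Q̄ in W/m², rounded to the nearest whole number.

423 W/m²

−tan φ tan δ = −(-0.5750)(-0.1441) = -0.0829; H_s = arccos(-0.0829) = 94.76°. In radians, H_s = 1.6539.
H_s sin φ sin δ = 1.6539 × -0.4985 × -0.1426 = 0.1176.
cos φ cos δ sin H_s = 0.8669 × 0.9898 × 0.9965 = 0.8551.
Q̄ = (1367/π) × (0.1176 + 0.8551) = 435.13 × 0.9727 = 423.25 W/m².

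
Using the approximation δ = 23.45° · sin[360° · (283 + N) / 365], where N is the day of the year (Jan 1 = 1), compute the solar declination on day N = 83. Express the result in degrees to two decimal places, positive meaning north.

+0.40°

360 × (283 + 83) / 365 = 360.986°; sin(360.986°) = 0.0172.
δ = 23.45 × 0.0172 = 0.403° ≈ +0.40°.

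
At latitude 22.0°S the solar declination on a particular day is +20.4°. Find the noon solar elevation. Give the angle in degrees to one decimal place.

At local solar noon the hour angle is zero, so the elevation is 90° − |φ − δ| = 90° − |-22.0° − (20.4°)| = 90° − 42.4° = 47.6°.

47.6°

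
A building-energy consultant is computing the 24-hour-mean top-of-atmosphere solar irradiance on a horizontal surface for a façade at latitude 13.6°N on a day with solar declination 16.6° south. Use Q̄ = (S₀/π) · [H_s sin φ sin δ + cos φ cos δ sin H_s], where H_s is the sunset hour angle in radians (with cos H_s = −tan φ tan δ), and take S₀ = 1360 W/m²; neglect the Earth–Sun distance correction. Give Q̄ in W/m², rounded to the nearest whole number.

cos H_s = −tan(13.6°) · tan(-16.6°) = 0.0721, so H_s = arccos(0.0721) = 85.87°. In radians, H_s = 1.4987.
H_s sin φ sin δ = 1.4987 × 0.2351 × -0.2857 = -0.1007.
cos φ cos δ sin H_s = 0.9720 × 0.9583 × 0.9974 = 0.9290.
Q̄ = (1360/π) × (-0.1007 + 0.9290) = 432.90 × 0.8283 = 358.57 W/m².

359 W/m²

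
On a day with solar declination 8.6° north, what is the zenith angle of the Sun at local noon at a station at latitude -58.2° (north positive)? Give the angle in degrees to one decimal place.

At local solar noon the hour angle is zero, so the zenith angle is |φ − δ| = |-58.2° − (8.6°)| = 66.8°.

66.8°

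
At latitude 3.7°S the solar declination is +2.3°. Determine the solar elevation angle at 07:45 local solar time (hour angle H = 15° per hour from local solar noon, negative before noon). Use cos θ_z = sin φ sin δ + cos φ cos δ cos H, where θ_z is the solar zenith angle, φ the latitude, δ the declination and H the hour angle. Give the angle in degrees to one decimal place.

Hour angle H = 15° × (7.75 − 12) = -63.75°.
With φ = -3.7°, δ = 2.3°, H = -63.75°: sin φ sin δ = -0.0026, cos φ cos δ cos H = 0.4410, so cos θ_z = 0.4384.
θ_z = arccos(0.4384) = 64.00°, so the elevation is 90° − 64.00° = 26.00°.

26.0°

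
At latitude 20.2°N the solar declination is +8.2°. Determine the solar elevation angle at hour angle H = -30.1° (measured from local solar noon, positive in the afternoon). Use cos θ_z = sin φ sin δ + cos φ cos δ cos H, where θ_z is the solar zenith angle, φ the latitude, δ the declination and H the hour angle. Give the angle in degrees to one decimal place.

58.5°

With φ = 20.2°, δ = 8.2°, H = -30.10°: sin φ sin δ = 0.0492, cos φ cos δ cos H = 0.8036, so cos θ_z = 0.8528.
θ_z = arccos(0.8528) = 31.48°, so the elevation is 90° − 31.48° = 58.52°.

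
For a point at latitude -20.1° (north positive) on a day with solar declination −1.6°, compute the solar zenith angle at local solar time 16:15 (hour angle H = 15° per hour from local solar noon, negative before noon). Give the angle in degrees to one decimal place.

Hour angle H = 15° × (16.25 − 12) = 63.75°.
cos θ_z = sin(-20.1°) sin(-1.6°) + cos(-20.1°) cos(-1.6°) cos(63.75°) = 0.0096 + 0.4152 = 0.4248.
θ_z = arccos(0.4248) = 64.86°.

64.9°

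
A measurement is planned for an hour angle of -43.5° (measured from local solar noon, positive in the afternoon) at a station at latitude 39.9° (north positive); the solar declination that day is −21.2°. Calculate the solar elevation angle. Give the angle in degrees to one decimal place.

With φ = 39.9°, δ = -21.2°, H = -43.50°: sin φ sin δ = -0.2320, cos φ cos δ cos H = 0.5188, so cos θ_z = 0.2868.
θ_z = arccos(0.2868) = 73.33°, so the elevation is 90° − 73.33° = 16.67°.

16.7°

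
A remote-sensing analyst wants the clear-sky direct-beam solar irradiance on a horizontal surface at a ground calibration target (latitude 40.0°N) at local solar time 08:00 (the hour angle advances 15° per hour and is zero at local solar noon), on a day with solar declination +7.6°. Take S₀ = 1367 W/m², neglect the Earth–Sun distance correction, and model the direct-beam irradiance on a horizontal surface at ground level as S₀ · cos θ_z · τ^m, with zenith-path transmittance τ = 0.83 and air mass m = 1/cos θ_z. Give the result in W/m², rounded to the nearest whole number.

Hour angle H = 15° × (8 − 12) = -60.00°.
cos θ_z = sin φ sin δ + cos φ cos δ cos H = (0.6428)(0.1323) + (0.7660)(0.9912)(0.5000) = 0.4647.
Air mass m = 1/cos θ_z = 1/0.4647 = 2.152; τ^m = 0.83^2.152 = 0.6697.
Surface direct beam = 1367 × 0.4647 × 0.6697 = 425.42 W/m².

425 W/m²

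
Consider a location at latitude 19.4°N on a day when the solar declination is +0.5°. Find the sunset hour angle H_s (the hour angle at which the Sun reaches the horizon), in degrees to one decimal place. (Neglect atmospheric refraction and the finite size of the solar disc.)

90.2°

−tan φ tan δ = −(0.3522)(0.0087) = -0.0031; H_s = arccos(-0.0031) = 90.18°.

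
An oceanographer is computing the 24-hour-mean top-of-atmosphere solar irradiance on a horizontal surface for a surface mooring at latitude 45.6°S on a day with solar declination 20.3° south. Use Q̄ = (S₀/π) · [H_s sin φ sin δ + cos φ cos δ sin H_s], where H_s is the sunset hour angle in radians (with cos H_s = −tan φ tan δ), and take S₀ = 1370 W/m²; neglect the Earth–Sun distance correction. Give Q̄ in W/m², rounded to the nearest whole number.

477 W/m²

cos H_s = −tan(-45.6°) · tan(-20.3°) = -0.3777, so H_s = arccos(-0.3777) = 112.19°. In radians, H_s = 1.9581.
H_s sin φ sin δ = 1.9581 × -0.7145 × -0.3469 = 0.4853.
cos φ cos δ sin H_s = 0.6997 × 0.9379 × 0.9259 = 0.6076.
Q̄ = (1370/π) × (0.4853 + 0.6076) = 436.08 × 1.0929 = 476.59 W/m².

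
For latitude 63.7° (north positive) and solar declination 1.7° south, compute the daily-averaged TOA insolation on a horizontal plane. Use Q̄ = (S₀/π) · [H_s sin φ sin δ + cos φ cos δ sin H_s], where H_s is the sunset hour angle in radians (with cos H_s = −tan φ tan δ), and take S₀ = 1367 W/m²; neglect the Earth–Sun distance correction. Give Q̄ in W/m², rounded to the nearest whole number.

175 W/m²

cos H_s = −tan(63.7°) · tan(-1.7°) = 0.0601, so H_s = arccos(0.0601) = 86.55°. In radians, H_s = 1.5106.
H_s sin φ sin δ = 1.5106 × 0.8965 × -0.0297 = -0.0402.
cos φ cos δ sin H_s = 0.4431 × 0.9996 × 0.9982 = 0.4421.
Q̄ = (1367/π) × (-0.0402 + 0.4421) = 435.13 × 0.4019 = 174.88 W/m².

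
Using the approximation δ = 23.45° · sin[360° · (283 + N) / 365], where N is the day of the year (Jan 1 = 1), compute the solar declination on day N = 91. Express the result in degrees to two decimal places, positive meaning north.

360 × (283 + 91) / 365 = 368.877°; sin(368.877°) = 0.1543.
δ = 23.45 × 0.1543 = 3.618° ≈ +3.62°.

+3.62°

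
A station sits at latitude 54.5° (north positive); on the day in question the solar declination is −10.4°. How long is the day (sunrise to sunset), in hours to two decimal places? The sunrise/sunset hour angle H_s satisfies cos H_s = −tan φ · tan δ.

cos H_s = −tan(54.5°) · tan(-10.4°) = 0.2573, so H_s = arccos(0.2573) = 75.09°.
Day length = 2 H_s / 15° h⁻¹ = 150.18° / 15 = 10.012 h.

10.01 hours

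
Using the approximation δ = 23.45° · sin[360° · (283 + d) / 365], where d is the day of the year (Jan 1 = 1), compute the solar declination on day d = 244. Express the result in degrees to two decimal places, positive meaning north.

+8.10°

360 × (283 + 244) / 365 = 519.781°; sin(519.781°) = 0.3456.
δ = 23.45 × 0.3456 = 8.104° ≈ +8.10°.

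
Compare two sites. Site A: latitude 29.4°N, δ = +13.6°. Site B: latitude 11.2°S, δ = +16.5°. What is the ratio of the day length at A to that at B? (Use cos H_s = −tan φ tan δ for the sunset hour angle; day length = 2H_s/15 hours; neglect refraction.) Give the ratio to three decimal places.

1.129

A: H_s = arccos(−tan 29.4° · tan 13.6°) = 97.83°, so 2H_s/15 = 13.0440 h.
B: H_s = arccos(−tan -11.2° · tan 16.5°) = 86.64°, so 2H_s/15 = 11.5520 h.
Ratio A/B = 13.0440 / 11.5520 = 1.1292.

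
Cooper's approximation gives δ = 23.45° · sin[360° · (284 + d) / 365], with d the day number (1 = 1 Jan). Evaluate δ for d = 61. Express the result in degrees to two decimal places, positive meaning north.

-7.91°

360 × (284 + 61) / 365 = 340.274°; sin(340.274°) = -0.3375.
δ = 23.45 × -0.3375 = -7.914° ≈ -7.91°.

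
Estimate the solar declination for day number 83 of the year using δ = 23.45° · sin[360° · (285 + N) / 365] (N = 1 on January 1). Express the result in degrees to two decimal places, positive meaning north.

+1.21°

360 × (285 + 83) / 365 = 362.959°; sin(362.959°) = 0.0516.
δ = 23.45 × 0.0516 = 1.210° ≈ +1.21°.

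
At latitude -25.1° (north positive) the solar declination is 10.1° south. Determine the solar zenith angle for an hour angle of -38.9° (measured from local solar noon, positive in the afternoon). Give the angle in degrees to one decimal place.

39.8°

cos θ_z = sin φ sin δ + cos φ cos δ cos H = (-0.4242)(-0.1754) + (0.9056)(0.9845)(0.7782) = 0.7682.
θ_z = arccos(0.7682) = 39.81°.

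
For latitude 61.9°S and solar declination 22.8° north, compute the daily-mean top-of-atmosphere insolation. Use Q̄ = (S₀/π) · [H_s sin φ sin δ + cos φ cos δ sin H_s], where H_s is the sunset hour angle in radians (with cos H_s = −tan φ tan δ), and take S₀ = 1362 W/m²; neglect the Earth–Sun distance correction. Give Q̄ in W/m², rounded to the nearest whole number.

18 W/m²

cos H_s = −tan(-61.9°) · tan(22.8°) = 0.7873, so H_s = arccos(0.7873) = 38.07°. In radians, H_s = 0.6644.
H_s sin φ sin δ = 0.6644 × -0.8821 × 0.3875 = -0.2271.
cos φ cos δ sin H_s = 0.4710 × 0.9219 × 0.6166 = 0.2677.
Q̄ = (1362/π) × (-0.2271 + 0.2677) = 433.54 × 0.0406 = 17.60 W/m².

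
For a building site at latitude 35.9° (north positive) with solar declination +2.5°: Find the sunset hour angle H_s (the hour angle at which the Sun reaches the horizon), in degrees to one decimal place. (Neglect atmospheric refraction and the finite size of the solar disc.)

91.8°

−tan φ tan δ = −(0.7239)(0.0437) = -0.0316; H_s = arccos(-0.0316) = 91.81°.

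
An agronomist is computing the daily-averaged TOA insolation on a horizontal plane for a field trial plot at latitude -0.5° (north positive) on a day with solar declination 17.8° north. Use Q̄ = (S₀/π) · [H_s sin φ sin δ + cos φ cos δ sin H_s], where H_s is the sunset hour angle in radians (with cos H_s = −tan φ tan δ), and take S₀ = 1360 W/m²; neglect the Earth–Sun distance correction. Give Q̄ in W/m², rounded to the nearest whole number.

410 W/m²

cos H_s = −tan(-0.5°) · tan(17.8°) = 0.0028, so H_s = arccos(0.0028) = 89.84°. In radians, H_s = 1.5680.
H_s sin φ sin δ = 1.5680 × -0.0087 × 0.3057 = -0.0042.
cos φ cos δ sin H_s = 1.0000 × 0.9521 × 1.0000 = 0.9521.
Q̄ = (1360/π) × (-0.0042 + 0.9521) = 432.90 × 0.9479 = 410.35 W/m².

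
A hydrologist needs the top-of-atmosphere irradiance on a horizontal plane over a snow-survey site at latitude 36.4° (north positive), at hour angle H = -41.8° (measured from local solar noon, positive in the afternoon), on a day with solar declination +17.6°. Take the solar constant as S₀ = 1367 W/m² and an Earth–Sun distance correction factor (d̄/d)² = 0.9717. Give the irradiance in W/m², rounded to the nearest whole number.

With φ = 36.4°, δ = 17.6°, H = -41.80°: sin φ sin δ = 0.1794, cos φ cos δ cos H = 0.5719, so cos θ_z = 0.7513.
Top-of-atmosphere irradiance = S₀ (d̄/d)² cos θ_z = 1367 × 0.9717 × 0.7513 = 997.96 W/m².

998 W/m²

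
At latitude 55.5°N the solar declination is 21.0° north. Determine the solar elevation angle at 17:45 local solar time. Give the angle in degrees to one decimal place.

19.3°

Hour angle H = 15° × (17.75 − 12) = 86.25°.
With φ = 55.5°, δ = 21.0°, H = 86.25°: sin φ sin δ = 0.2953, cos φ cos δ cos H = 0.0346, so cos θ_z = 0.3299.
θ_z = arccos(0.3299) = 70.74°, so the elevation is 90° − 70.74° = 19.26°.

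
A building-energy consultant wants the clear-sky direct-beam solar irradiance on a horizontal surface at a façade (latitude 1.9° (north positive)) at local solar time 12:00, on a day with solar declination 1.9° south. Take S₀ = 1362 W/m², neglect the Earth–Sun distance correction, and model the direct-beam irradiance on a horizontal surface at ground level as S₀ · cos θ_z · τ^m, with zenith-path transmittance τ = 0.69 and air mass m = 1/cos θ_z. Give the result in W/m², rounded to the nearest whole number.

Hour angle H = 15° × (12 − 12) = 0.00°.
cos θ_z = sin(1.9°) sin(-1.9°) + cos(1.9°) cos(-1.9°) cos(0.00°) = -0.0011 + 0.9989 = 0.9978.
Air mass m = 1/cos θ_z = 1/0.9978 = 1.002; τ^m = 0.69^1.002 = 0.6895.
Surface direct beam = 1362 × 0.9978 × 0.6895 = 937.03 W/m².

937 W/m²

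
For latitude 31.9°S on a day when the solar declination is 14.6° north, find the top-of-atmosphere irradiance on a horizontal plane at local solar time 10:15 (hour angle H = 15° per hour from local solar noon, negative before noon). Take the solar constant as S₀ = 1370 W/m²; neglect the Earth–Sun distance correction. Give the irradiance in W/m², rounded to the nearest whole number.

Hour angle H = 15° × (10.25 − 12) = -26.25°.
With φ = -31.9°, δ = 14.6°, H = -26.25°: sin φ sin δ = -0.1332, cos φ cos δ cos H = 0.7368, so cos θ_z = 0.6036.
Top-of-atmosphere irradiance = S₀ cos θ_z = 1370 × 0.6036 = 826.93 W/m².

827 W/m²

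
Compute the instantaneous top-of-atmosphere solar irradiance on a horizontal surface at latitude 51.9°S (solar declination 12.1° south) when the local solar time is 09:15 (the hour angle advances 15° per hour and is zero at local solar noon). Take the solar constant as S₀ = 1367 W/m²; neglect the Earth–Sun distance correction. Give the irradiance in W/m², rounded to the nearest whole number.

Hour angle H = 15° × (9.25 − 12) = -41.25°.
With φ = -51.9°, δ = -12.1°, H = -41.25°: sin φ sin δ = 0.1650, cos φ cos δ cos H = 0.4536, so cos θ_z = 0.6186.
Top-of-atmosphere irradiance = S₀ cos θ_z = 1367 × 0.6186 = 845.63 W/m².

846 W/m²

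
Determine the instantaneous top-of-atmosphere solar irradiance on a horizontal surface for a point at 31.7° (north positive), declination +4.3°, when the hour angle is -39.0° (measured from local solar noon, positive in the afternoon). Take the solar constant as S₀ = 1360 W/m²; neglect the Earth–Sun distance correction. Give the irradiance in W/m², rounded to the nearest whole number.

950 W/m²

With φ = 31.7°, δ = 4.3°, H = -39.00°: sin φ sin δ = 0.0394, cos φ cos δ cos H = 0.6593, so cos θ_z = 0.6987.
Top-of-atmosphere irradiance = S₀ cos θ_z = 1360 × 0.6987 = 950.23 W/m².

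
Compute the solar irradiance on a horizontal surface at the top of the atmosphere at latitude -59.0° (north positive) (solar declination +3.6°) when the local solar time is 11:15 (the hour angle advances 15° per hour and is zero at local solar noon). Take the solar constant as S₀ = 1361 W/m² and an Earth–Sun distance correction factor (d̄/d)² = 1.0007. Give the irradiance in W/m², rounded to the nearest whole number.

613 W/m²

Hour angle H = 15° × (11.25 − 12) = -11.25°.
With φ = -59.0°, δ = 3.6°, H = -11.25°: sin φ sin δ = -0.0538, cos φ cos δ cos H = 0.5041, so cos θ_z = 0.4503.
Top-of-atmosphere irradiance = S₀ (d̄/d)² cos θ_z = 1361 × 1.0007 × 0.4503 = 613.29 W/m².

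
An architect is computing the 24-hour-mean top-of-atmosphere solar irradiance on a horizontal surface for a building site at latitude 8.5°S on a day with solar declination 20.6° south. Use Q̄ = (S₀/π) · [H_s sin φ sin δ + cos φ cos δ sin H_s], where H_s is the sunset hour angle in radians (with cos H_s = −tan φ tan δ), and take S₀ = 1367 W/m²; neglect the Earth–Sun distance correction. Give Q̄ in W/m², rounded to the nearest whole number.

439 W/m²

−tan φ tan δ = −(-0.1495)(-0.3759) = -0.0562; H_s = arccos(-0.0562) = 93.22°. In radians, H_s = 1.6270.
H_s sin φ sin δ = 1.6270 × -0.1478 × -0.3518 = 0.0846.
cos φ cos δ sin H_s = 0.9890 × 0.9361 × 0.9984 = 0.9243.
Q̄ = (1367/π) × (0.0846 + 0.9243) = 435.13 × 1.0089 = 439.00 W/m².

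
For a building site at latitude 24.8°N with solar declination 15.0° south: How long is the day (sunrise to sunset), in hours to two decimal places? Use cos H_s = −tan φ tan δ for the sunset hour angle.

11.05 hours

−tan φ tan δ = −(0.4621)(-0.2679) = 0.1238; H_s = arccos(0.1238) = 82.89°.
Day length = 2 H_s / 15° h⁻¹ = 165.78° / 15 = 11.052 h.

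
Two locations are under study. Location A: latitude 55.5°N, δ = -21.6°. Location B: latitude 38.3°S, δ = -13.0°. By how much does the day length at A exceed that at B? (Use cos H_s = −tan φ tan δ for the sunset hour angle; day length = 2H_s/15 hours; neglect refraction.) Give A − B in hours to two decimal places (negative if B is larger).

-6.09 h

A: H_s = arccos(−tan 55.5° · tan -21.6°) = 54.82°, so 2H_s/15 = 7.3093 h.
B: H_s = arccos(−tan -38.3° · tan -13.0°) = 100.51°, so 2H_s/15 = 13.4013 h.
A − B = 7.3093 − 13.4013 = -6.0920 h.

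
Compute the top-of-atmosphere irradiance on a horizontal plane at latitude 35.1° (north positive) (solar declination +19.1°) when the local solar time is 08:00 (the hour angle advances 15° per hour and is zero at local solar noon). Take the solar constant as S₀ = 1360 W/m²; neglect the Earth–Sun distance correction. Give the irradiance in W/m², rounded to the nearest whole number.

Hour angle H = 15° × (8 − 12) = -60.00°.
cos θ_z = sin φ sin δ + cos φ cos δ cos H = (0.5750)(0.3272) + (0.8181)(0.9449)(0.5000) = 0.5747.
Top-of-atmosphere irradiance = S₀ cos θ_z = 1360 × 0.5747 = 781.59 W/m².

782 W/m²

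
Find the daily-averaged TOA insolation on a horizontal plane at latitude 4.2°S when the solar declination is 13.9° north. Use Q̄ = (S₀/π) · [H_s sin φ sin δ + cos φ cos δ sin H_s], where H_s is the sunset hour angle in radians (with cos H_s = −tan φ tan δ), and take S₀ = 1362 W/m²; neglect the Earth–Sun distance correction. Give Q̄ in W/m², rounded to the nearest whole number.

cos H_s = −tan(-4.2°) · tan(13.9°) = 0.0182, so H_s = arccos(0.0182) = 88.96°. In radians, H_s = 1.5526.
H_s sin φ sin δ = 1.5526 × -0.0732 × 0.2402 = -0.0273.
cos φ cos δ sin H_s = 0.9973 × 0.9707 × 0.9998 = 0.9679.
Q̄ = (1362/π) × (-0.0273 + 0.9679) = 433.54 × 0.9406 = 407.79 W/m².

408 W/m²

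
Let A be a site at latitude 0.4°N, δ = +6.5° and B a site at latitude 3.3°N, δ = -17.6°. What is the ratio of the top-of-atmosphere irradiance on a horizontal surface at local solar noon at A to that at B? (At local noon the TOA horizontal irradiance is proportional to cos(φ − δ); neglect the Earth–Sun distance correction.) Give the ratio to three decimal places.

1.064

A: cos θ_z = cos(0.4° − (6.5°)) = 0.9943.
B: cos θ_z = cos(3.3° − (-17.6°)) = 0.9342.
Ratio A/B = 0.9943 / 0.9342 = 1.0643.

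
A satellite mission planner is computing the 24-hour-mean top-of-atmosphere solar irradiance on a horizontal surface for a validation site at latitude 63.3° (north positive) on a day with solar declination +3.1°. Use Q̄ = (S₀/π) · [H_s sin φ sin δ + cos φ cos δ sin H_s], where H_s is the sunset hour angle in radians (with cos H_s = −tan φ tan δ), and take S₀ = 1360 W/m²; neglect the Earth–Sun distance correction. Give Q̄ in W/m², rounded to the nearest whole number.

228 W/m²

−tan φ tan δ = −(1.9883)(0.0542) = -0.1078; H_s = arccos(-0.1078) = 96.19°. In radians, H_s = 1.6788.
H_s sin φ sin δ = 1.6788 × 0.8934 × 0.0541 = 0.0811.
cos φ cos δ sin H_s = 0.4493 × 0.9985 × 0.9942 = 0.4460.
Q̄ = (1360/π) × (0.0811 + 0.4460) = 432.90 × 0.5271 = 228.18 W/m².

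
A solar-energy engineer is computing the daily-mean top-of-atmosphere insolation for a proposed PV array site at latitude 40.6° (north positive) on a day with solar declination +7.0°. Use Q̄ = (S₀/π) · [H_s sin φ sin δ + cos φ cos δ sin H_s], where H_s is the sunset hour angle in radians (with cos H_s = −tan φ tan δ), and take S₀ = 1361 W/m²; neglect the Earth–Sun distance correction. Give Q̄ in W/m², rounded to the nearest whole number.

The sunset hour angle satisfies cos H_s = −tan φ tan δ = -0.1052, giving H_s = 96.04°. In radians, H_s = 1.6762.
H_s sin φ sin δ = 1.6762 × 0.6508 × 0.1219 = 0.1330.
cos φ cos δ sin H_s = 0.7593 × 0.9925 × 0.9945 = 0.7495.
Q̄ = (1361/π) × (0.1330 + 0.7495) = 433.22 × 0.8825 = 382.32 W/m².

382 W/m²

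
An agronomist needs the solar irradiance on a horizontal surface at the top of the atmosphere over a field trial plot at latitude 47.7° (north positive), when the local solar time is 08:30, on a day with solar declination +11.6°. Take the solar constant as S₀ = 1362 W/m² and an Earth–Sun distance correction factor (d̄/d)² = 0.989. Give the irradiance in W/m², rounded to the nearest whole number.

Hour angle H = 15° × (8.5 − 12) = -52.50°.
With φ = 47.7°, δ = 11.6°, H = -52.50°: sin φ sin δ = 0.1487, cos φ cos δ cos H = 0.4013, so cos θ_z = 0.5500.
Top-of-atmosphere irradiance = S₀ (d̄/d)² cos θ_z = 1362 × 0.989 × 0.5500 = 740.86 W/m².

741 W/m²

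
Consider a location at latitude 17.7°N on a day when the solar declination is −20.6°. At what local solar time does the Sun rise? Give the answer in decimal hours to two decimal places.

6.46 h

cos H_s = −tan(17.7°) · tan(-20.6°) = 0.1200, so H_s = arccos(0.1200) = 83.11°.
Sunrise is at 12 − H_s/15 = 12 − 5.541 = 6.459 h local solar time.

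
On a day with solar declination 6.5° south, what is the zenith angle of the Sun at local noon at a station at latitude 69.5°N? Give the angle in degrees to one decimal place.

76.0°

At local solar noon the hour angle is zero, so the zenith angle is |φ − δ| = |69.5° − (-6.5°)| = 76.0°.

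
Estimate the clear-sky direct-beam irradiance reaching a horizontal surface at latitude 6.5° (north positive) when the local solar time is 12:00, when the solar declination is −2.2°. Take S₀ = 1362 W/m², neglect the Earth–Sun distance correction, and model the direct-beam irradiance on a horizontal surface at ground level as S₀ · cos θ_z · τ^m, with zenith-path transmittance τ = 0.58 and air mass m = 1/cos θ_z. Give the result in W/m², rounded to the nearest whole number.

776 W/m²

Hour angle H = 15° × (12 − 12) = 0.00°.
cos θ_z = sin(6.5°) sin(-2.2°) + cos(6.5°) cos(-2.2°) cos(0.00°) = -0.0043 + 0.9928 = 0.9885.
Air mass m = 1/cos θ_z = 1/0.9885 = 1.012; τ^m = 0.58^1.012 = 0.5762.
Surface direct beam = 1362 × 0.9885 × 0.5762 = 775.76 W/m².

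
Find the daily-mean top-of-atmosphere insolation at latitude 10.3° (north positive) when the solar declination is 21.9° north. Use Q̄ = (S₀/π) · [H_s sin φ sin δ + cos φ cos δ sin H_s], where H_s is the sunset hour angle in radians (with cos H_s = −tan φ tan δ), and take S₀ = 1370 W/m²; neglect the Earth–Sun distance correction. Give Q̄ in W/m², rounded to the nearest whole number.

445 W/m²

The sunset hour angle satisfies cos H_s = −tan φ tan δ = -0.0731, giving H_s = 94.19°. In radians, H_s = 1.6439.
H_s sin φ sin δ = 1.6439 × 0.1788 × 0.3730 = 0.1096.
cos φ cos δ sin H_s = 0.9839 × 0.9278 × 0.9973 = 0.9104.
Q̄ = (1370/π) × (0.1096 + 0.9104) = 436.08 × 1.0200 = 444.80 W/m².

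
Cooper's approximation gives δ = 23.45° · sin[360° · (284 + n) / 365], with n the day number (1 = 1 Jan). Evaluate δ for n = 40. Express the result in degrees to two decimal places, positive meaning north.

360 × (284 + 40) / 365 = 319.562°; sin(319.562°) = -0.6486.
δ = 23.45 × -0.6486 = -15.210° ≈ -15.21°.

-15.21°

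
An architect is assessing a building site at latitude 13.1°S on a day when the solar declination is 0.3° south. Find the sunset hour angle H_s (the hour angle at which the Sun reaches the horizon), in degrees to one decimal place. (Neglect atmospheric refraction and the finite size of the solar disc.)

90.1°

−tan φ tan δ = −(-0.2327)(-0.0052) = -0.0012; H_s = arccos(-0.0012) = 90.07°.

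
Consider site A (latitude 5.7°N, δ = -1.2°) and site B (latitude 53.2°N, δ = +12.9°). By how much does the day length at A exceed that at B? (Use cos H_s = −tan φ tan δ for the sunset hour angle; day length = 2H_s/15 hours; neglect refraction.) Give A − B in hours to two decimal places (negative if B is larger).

-2.39 h

A: H_s = arccos(−tan 5.7° · tan -1.2°) = 89.88°, so 2H_s/15 = 11.9840 h.
B: H_s = arccos(−tan 53.2° · tan 12.9°) = 107.83°, so 2H_s/15 = 14.3773 h.
A − B = 11.9840 − 14.3773 = -2.3933 h.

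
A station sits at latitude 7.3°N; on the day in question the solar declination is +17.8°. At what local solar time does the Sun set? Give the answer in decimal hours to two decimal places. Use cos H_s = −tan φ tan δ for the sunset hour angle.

18.16 h

−tan φ tan δ = −(0.1281)(0.3211) = -0.0411; H_s = arccos(-0.0411) = 92.36°.
Sunset is at 12 + H_s/15 = 12 + 6.157 = 18.157 h local solar time.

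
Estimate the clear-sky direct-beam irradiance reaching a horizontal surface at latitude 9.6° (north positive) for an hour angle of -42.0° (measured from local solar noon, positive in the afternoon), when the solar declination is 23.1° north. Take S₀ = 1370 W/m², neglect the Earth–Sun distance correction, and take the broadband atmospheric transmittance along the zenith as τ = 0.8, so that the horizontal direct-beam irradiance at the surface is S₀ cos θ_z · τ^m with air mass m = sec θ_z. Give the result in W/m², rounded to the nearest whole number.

With φ = 9.6°, δ = 23.1°, H = -42.00°: sin φ sin δ = 0.0654, cos φ cos δ cos H = 0.6740, so cos θ_z = 0.7394.
Air mass m = 1/cos θ_z = 1/0.7394 = 1.352; τ^m = 0.8^1.352 = 0.7396.
Surface direct beam = 1370 × 0.7394 × 0.7396 = 749.20 W/m².

749 W/m²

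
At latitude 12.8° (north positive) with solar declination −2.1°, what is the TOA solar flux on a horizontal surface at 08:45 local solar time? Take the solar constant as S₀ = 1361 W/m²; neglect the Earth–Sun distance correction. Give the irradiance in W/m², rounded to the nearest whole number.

Hour angle H = 15° × (8.75 − 12) = -48.75°.
cos θ_z = sin φ sin δ + cos φ cos δ cos H = (0.2215)(-0.0366) + (0.9751)(0.9993)(0.6593) = 0.6343.
Top-of-atmosphere irradiance = S₀ cos θ_z = 1361 × 0.6343 = 863.28 W/m².

863 W/m²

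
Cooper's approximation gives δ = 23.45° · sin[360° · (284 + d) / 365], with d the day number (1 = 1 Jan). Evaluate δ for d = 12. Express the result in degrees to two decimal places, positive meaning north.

-21.75°

360 × (284 + 12) / 365 = 291.945°; sin(291.945°) = -0.9275.
δ = 23.45 × -0.9275 = -21.750° ≈ -21.75°.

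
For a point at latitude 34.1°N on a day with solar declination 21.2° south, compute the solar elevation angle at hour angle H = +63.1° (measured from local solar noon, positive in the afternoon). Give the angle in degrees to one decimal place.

8.4°

cos θ_z = sin(34.1°) sin(-21.2°) + cos(34.1°) cos(-21.2°) cos(63.10°) = -0.2027 + 0.3493 = 0.1466.
θ_z = arccos(0.1466) = 81.57°, so the elevation is 90° − 81.57° = 8.43°.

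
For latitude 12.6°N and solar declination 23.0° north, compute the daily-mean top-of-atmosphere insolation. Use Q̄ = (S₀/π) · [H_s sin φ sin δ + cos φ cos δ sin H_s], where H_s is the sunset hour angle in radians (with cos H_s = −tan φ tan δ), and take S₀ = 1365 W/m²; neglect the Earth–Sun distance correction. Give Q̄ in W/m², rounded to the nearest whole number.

−tan φ tan δ = −(0.2235)(0.4245) = -0.0949; H_s = arccos(-0.0949) = 95.45°. In radians, H_s = 1.6659.
H_s sin φ sin δ = 1.6659 × 0.2181 × 0.3907 = 0.1420.
cos φ cos δ sin H_s = 0.9759 × 0.9205 × 0.9955 = 0.8943.
Q̄ = (1365/π) × (0.1420 + 0.8943) = 434.49 × 1.0363 = 450.26 W/m².

450 W/m²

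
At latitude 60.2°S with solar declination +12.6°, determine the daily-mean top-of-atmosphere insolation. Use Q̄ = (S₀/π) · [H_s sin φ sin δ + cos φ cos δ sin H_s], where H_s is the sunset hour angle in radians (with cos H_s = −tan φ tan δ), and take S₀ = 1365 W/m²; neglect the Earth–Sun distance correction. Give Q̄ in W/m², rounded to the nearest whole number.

The sunset hour angle satisfies cos H_s = −tan φ tan δ = 0.3903, giving H_s = 67.03°. In radians, H_s = 1.1699.
H_s sin φ sin δ = 1.1699 × -0.8678 × 0.2181 = -0.2214.
cos φ cos δ sin H_s = 0.4970 × 0.9759 × 0.9207 = 0.4466.
Q̄ = (1365/π) × (-0.2214 + 0.4466) = 434.49 × 0.2252 = 97.85 W/m².

98 W/m²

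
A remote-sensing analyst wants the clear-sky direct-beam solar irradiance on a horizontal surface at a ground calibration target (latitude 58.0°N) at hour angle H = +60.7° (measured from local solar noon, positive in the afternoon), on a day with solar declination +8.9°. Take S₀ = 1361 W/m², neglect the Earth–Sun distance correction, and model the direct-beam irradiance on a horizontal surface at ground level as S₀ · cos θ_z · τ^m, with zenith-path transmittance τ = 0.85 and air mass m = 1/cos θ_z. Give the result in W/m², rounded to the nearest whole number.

With φ = 58.0°, δ = 8.9°, H = 60.70°: sin φ sin δ = 0.1312, cos φ cos δ cos H = 0.2562, so cos θ_z = 0.3874.
Air mass m = 1/cos θ_z = 1/0.3874 = 2.581; τ^m = 0.85^2.581 = 0.6574.
Surface direct beam = 1361 × 0.3874 × 0.6574 = 346.62 W/m².

347 W/m²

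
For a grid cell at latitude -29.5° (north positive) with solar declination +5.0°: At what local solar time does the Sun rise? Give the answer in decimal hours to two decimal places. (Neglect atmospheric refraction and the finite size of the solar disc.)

6.19 h

cos H_s = −tan(-29.5°) · tan(5.0°) = 0.0495, so H_s = arccos(0.0495) = 87.16°.
Sunrise is at 12 − H_s/15 = 12 − 5.811 = 6.189 h local solar time.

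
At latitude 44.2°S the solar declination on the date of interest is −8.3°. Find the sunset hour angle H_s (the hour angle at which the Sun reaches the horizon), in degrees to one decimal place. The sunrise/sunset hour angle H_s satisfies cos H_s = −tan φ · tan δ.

The sunset hour angle satisfies cos H_s = −tan φ tan δ = -0.1419, giving H_s = 98.16°.

98.2°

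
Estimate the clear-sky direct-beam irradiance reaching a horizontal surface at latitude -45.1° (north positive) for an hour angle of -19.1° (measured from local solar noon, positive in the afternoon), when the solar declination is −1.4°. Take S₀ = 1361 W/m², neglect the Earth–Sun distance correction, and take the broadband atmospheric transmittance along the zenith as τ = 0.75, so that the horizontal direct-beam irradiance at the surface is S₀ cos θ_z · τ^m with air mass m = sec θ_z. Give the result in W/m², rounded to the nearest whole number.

611 W/m²

cos θ_z = sin(-45.1°) sin(-1.4°) + cos(-45.1°) cos(-1.4°) cos(-19.10°) = 0.0173 + 0.6668 = 0.6841.
Air mass m = 1/cos θ_z = 1/0.6841 = 1.462; τ^m = 0.75^1.462 = 0.6567.
Surface direct beam = 1361 × 0.6841 × 0.6567 = 611.43 W/m².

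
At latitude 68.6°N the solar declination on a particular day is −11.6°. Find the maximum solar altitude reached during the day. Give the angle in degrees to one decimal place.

9.8°

At local solar noon the hour angle is zero, so the elevation is 90° − |φ − δ| = 90° − |68.6° − (-11.6°)| = 90° − 80.2° = 9.8°.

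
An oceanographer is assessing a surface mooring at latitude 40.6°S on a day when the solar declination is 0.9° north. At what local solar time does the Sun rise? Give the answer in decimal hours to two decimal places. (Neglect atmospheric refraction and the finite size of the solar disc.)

cos H_s = −tan(-40.6°) · tan(0.9°) = 0.0135, so H_s = arccos(0.0135) = 89.23°.
Sunrise is at 12 − H_s/15 = 12 − 5.949 = 6.051 h local solar time.

6.05 h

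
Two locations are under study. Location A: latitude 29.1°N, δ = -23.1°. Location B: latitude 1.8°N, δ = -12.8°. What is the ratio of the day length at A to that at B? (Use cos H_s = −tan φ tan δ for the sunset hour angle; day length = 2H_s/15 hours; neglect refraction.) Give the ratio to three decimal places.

0.851

A: H_s = arccos(−tan 29.1° · tan -23.1°) = 76.27°, so 2H_s/15 = 10.1693 h.
B: H_s = arccos(−tan 1.8° · tan -12.8°) = 89.59°, so 2H_s/15 = 11.9453 h.
Ratio A/B = 10.1693 / 11.9453 = 0.8513.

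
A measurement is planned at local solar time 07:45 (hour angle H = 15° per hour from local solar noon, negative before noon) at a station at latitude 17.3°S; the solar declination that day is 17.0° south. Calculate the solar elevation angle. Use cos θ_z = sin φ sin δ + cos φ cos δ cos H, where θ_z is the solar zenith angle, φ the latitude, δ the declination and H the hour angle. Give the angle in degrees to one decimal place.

29.4°

Hour angle H = 15° × (7.75 − 12) = -63.75°.
With φ = -17.3°, δ = -17.0°, H = -63.75°: sin φ sin δ = 0.0869, cos φ cos δ cos H = 0.4038, so cos θ_z = 0.4907.
θ_z = arccos(0.4907) = 60.61°, so the elevation is 90° − 60.61° = 29.39°.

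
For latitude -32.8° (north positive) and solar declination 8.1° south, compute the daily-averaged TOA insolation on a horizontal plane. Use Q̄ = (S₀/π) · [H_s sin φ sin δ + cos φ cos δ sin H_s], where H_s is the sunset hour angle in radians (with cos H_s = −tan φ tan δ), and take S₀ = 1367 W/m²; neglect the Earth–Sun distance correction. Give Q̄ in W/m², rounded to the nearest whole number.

The sunset hour angle satisfies cos H_s = −tan φ tan δ = -0.0917, giving H_s = 95.26°. In radians, H_s = 1.6626.
H_s sin φ sin δ = 1.6626 × -0.5417 × -0.1409 = 0.1269.
cos φ cos δ sin H_s = 0.8406 × 0.9900 × 0.9958 = 0.8287.
Q̄ = (1367/π) × (0.1269 + 0.8287) = 435.13 × 0.9556 = 415.81 W/m².

416 W/m²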